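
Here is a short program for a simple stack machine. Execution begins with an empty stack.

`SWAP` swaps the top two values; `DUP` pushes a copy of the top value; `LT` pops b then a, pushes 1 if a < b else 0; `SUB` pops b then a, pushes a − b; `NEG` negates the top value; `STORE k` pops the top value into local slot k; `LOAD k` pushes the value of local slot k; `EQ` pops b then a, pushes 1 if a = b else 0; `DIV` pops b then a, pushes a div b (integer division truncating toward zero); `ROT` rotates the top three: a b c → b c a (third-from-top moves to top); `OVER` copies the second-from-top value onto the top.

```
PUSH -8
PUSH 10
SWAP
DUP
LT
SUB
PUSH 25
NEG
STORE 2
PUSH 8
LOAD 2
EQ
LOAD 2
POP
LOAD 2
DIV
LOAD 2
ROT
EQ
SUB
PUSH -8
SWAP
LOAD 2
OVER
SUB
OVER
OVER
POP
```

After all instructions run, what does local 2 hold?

PUSH -8 -> -8
PUSH 10 -> -8 10
SWAP    -> 10 -8
DUP     -> 10 -8 -8
LT      -> 10 0
SUB     -> 10
PUSH 25 -> 10 25
NEG     -> 10 -25
STORE 2 -> 10
PUSH 8  -> 10 8
LOAD 2  -> 10 8 -25
EQ      -> 10 0
LOAD 2  -> 10 0 -25
POP     -> 10 0
LOAD 2  -> 10 0 -25
DIV     -> 10 0
LOAD 2  -> 10 0 -25
ROT     -> 0 -25 10
EQ      -> 0 0
SUB     -> 0
PUSH -8 -> 0 -8
SWAP    -> -8 0
LOAD 2  -> -8 0 -25
OVER    -> -8 0 -25 0
SUB     -> -8 0 -25
OVER    -> -8 0 -25 0
OVER    -> -8 0 -25 0 -25
POP     -> -8 0 -25 0

-25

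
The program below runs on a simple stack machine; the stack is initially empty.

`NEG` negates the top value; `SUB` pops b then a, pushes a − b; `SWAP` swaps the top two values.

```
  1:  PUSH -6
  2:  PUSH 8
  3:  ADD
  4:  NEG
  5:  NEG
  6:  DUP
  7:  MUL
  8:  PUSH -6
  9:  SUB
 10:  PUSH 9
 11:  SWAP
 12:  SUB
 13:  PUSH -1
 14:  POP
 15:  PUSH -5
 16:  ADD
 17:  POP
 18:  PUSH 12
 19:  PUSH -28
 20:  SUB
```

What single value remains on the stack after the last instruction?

40

PUSH -6  -> [-6]
PUSH 8   -> [-6, 8]
ADD      -> [2]
NEG      -> [-2]
NEG      -> [2]
DUP      -> [2, 2]
MUL      -> [4]
PUSH -6  -> [4, -6]
SUB      -> [10]
PUSH 9   -> [10, 9]
SWAP     -> [9, 10]
SUB      -> [-1]
PUSH -1  -> [-1, -1]
POP      -> [-1]
PUSH -5  -> [-1, -5]
ADD      -> [-6]
POP      -> []
PUSH 12  -> [12]
PUSH -28 -> [12, -28]
SUB      -> [40]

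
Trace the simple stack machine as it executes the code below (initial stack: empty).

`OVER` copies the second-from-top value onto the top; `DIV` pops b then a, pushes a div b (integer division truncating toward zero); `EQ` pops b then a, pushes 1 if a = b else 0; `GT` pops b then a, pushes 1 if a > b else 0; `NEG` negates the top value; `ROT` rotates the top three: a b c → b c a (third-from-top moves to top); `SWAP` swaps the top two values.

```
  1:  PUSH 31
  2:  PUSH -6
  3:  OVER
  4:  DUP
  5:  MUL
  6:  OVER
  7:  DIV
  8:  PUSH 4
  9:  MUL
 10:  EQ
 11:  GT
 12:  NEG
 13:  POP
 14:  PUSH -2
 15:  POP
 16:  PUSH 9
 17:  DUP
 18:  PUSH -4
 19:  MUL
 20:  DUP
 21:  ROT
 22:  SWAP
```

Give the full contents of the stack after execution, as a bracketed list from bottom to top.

[-36, 9, -36]

PUSH 31  [31]
PUSH -6  [31, -6]
OVER     [31, -6, 31]
DUP      [31, -6, 31, 31]
MUL      [31, -6, 961]
OVER     [31, -6, 961, -6]
DIV      [31, -6, -160]
PUSH 4   [31, -6, -160, 4]
MUL      [31, -6, -640]
EQ       [31, 0]
GT       [1]
NEG      [-1]
POP      []
PUSH -2  [-2]
POP      []
PUSH 9   [9]
DUP      [9, 9]
PUSH -4  [9, 9, -4]
MUL      [9, -36]
DUP      [9, -36, -36]
ROT      [-36, -36, 9]
SWAP     [-36, 9, -36]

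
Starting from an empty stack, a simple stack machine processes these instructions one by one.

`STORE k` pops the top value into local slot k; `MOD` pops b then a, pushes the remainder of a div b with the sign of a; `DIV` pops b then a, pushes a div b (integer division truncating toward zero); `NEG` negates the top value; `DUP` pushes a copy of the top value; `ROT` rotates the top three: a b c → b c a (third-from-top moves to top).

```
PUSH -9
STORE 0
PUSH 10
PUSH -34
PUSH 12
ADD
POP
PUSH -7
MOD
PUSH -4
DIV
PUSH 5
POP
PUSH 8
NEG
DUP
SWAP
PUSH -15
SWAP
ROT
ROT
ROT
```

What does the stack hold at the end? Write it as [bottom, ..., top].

PUSH -9  -> -9
STORE 0  -> (empty)
PUSH 10  -> 10
PUSH -34 -> 10 -34
PUSH 12  -> 10 -34 12
ADD      -> 10 -22
POP      -> 10
PUSH -7  -> 10 -7
MOD      -> 3
PUSH -4  -> 3 -4
DIV      -> 0
PUSH 5   -> 0 5
POP      -> 0
PUSH 8   -> 0 8
NEG      -> 0 -8
DUP      -> 0 -8 -8
SWAP     -> 0 -8 -8
PUSH -15 -> 0 -8 -8 -15
SWAP     -> 0 -8 -15 -8
ROT      -> 0 -15 -8 -8
ROT      -> 0 -8 -8 -15
ROT      -> 0 -8 -15 -8

[0, -8, -15, -8]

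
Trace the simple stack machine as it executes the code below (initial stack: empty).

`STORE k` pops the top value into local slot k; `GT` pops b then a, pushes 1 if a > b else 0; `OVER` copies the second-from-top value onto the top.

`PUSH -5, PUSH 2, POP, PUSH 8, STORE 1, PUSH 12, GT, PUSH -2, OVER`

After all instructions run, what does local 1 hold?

PUSH -5  [-5]
PUSH 2   [-5, 2]
POP      [-5]
PUSH 8   [-5, 8]
STORE 1  [-5]
PUSH 12  [-5, 12]
GT       [0]
PUSH -2  [0, -2]
OVER     [0, -2, 0]

8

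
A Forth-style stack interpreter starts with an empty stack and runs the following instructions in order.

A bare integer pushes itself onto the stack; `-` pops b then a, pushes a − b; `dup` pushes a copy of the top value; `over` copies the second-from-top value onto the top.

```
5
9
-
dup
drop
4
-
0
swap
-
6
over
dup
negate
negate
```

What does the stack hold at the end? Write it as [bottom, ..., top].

5      → [5]
9      → [5, 9]
-      → [-4]
dup    → [-4, -4]
drop   → [-4]
4      → [-4, 4]
-      → [-8]
0      → [-8, 0]
swap   → [0, -8]
-      → [8]
6      → [8, 6]
over   → [8, 6, 8]
dup    → [8, 6, 8, 8]
negate → [8, 6, 8, -8]
negate → [8, 6, 8, 8]

[8, 6, 8, 8]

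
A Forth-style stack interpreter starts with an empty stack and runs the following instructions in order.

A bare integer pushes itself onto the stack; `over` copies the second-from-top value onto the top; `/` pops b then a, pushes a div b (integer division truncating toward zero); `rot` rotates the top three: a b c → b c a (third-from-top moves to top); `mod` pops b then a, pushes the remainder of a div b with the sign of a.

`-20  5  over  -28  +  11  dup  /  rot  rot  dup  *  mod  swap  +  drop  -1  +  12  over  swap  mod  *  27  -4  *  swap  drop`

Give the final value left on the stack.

-20  : -20
5    : -20 5
over : -20 5 -20
-28  : -20 5 -20 -28
+    : -20 5 -48
11   : -20 5 -48 11
dup  : -20 5 -48 11 11
/    : -20 5 -48 1
rot  : -20 -48 1 5
rot  : -20 1 5 -48
dup  : -20 1 5 -48 -48
*    : -20 1 5 2304
mod  : -20 1 5
swap : -20 5 1
+    : -20 6
drop : -20
-1   : -20 -1
+    : -21
12   : -21 12
over : -21 12 -21
swap : -21 -21 12
mod  : -21 -9
*    : 189
27   : 189 27
-4   : 189 27 -4
*    : 189 -108
swap : -108 189
drop : -108

-108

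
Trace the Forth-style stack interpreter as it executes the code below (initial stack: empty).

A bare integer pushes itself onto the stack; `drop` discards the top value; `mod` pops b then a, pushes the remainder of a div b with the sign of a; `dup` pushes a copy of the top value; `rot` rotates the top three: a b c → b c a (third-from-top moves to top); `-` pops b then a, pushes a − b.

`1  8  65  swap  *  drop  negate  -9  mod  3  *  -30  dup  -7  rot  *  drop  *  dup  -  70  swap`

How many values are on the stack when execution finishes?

1      → 1
8      → 1 8
65     → 1 8 65
swap   → 1 65 8
*      → 1 520
drop   → 1
negate → -1
-9     → -1 -9
mod    → -1
3      → -1 3
*      → -3
-30    → -3 -30
dup    → -3 -30 -30
-7     → -3 -30 -30 -7
rot    → -3 -30 -7 -30
*      → -3 -30 210
drop   → -3 -30
*      → 90
dup    → 90 90
-      → 0
70     → 0 70
swap   → 70 0

2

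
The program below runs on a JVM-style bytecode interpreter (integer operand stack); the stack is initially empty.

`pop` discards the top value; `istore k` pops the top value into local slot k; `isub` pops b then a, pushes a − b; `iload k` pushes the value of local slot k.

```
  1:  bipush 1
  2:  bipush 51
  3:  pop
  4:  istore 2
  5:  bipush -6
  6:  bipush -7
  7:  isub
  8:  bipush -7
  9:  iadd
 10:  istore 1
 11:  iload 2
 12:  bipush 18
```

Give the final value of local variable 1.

bipush 1   1
bipush 51  1 51
pop        1
istore 2   (empty)
bipush -6  -6
bipush -7  -6 -7
isub       1
bipush -7  1 -7
iadd       -6
istore 1   (empty)
iload 2    1
bipush 18  1 18

-6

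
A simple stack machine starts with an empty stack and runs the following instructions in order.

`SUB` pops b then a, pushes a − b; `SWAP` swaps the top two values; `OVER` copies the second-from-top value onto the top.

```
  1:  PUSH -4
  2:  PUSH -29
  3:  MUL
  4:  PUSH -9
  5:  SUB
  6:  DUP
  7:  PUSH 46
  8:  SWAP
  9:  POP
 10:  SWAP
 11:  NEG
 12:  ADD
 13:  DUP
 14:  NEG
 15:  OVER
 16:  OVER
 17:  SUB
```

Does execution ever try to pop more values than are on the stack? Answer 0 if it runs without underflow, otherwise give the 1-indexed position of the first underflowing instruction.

0

PUSH -4   -4
PUSH -29  -4 -29
MUL       116
PUSH -9   116 -9
SUB       125
DUP       125 125
PUSH 46   125 125 46
SWAP      125 46 125
POP       125 46
SWAP      46 125
NEG       46 -125
ADD       -79
DUP       -79 -79
NEG       -79 79
OVER      -79 79 -79
OVER      -79 79 -79 79
SUB       -79 79 -158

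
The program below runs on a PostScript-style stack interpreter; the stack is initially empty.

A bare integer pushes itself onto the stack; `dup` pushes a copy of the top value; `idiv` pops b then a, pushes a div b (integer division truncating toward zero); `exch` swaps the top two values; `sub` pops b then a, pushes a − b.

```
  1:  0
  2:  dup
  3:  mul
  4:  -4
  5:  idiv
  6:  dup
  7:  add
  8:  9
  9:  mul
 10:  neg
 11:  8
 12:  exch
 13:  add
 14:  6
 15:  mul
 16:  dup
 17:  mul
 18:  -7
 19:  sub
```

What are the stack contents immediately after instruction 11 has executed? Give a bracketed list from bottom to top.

0     [0]
dup   [0, 0]
mul   [0]
-4    [0, -4]
idiv  [0]
dup   [0, 0]
add   [0]
9     [0, 9]
mul   [0]
neg   [0]
8     [0, 8]

[0, 8]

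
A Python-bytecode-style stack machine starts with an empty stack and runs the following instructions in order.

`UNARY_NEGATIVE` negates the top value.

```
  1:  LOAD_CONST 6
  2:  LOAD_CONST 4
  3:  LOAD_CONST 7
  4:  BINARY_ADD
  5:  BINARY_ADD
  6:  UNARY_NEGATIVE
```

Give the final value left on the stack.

-17

LOAD_CONST 6   → 6
LOAD_CONST 4   → 6 4
LOAD_CONST 7   → 6 4 7
BINARY_ADD     → 6 11
BINARY_ADD     → 17
UNARY_NEGATIVE → -17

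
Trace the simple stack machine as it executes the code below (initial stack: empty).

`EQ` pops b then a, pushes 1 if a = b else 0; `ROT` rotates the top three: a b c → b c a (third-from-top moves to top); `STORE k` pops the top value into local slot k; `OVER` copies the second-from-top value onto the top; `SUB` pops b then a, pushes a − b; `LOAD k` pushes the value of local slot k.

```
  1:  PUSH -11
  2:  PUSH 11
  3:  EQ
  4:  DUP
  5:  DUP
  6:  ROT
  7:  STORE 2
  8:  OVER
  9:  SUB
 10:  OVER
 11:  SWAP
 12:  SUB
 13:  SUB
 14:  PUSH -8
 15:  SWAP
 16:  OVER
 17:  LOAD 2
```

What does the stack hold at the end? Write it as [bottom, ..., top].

[-8, 0, -8, 0]

PUSH -11  -11
PUSH 11   -11 11
EQ        0
DUP       0 0
DUP       0 0 0
ROT       0 0 0
STORE 2   0 0
OVER      0 0 0
SUB       0 0
OVER      0 0 0
SWAP      0 0 0
SUB       0 0
SUB       0
PUSH -8   0 -8
SWAP      -8 0
OVER      -8 0 -8
LOAD 2    -8 0 -8 0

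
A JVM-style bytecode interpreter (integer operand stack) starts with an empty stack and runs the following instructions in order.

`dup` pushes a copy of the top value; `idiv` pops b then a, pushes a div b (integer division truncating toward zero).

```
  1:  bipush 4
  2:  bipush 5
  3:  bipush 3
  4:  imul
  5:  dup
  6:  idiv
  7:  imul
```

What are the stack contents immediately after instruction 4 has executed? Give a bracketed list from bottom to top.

bipush 4  [4]
bipush 5  [4, 5]
bipush 3  [4, 5, 3]
imul      [4, 15]

[4, 15]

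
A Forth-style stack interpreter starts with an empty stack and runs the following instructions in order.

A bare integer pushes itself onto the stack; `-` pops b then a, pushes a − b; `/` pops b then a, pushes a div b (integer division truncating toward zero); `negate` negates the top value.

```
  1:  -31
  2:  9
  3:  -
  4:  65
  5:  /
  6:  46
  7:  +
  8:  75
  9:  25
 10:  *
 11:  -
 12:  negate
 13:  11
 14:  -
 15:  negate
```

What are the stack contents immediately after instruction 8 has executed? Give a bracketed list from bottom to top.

-31 → [-31]
9   → [-31, 9]
-   → [-40]
65  → [-40, 65]
/   → [0]
46  → [0, 46]
+   → [46]
75  → [46, 75]

[46, 75]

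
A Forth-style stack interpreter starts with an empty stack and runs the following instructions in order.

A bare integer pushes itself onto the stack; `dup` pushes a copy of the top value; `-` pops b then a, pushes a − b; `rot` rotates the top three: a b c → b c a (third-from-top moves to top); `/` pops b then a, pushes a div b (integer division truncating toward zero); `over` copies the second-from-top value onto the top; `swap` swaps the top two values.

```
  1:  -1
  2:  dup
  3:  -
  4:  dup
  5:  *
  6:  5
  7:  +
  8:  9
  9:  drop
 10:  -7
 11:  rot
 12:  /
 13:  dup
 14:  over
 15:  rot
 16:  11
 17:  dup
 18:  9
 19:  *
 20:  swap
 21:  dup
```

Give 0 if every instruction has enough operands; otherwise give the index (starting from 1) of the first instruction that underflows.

11

-1   : -1
dup  : -1 -1
-    : 0
dup  : 0 0
*    : 0
5    : 0 5
+    : 5
9    : 5 9
drop : 5
-7   : 5 -7
rot  — needs 3 operands, stack has 2 → underflow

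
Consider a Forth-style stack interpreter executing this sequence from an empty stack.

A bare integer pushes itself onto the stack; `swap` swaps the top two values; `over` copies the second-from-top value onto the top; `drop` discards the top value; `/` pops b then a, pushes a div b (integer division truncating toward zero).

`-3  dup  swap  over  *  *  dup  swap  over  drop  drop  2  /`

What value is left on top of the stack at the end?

-3    [-3]
dup   [-3, -3]
swap  [-3, -3]
over  [-3, -3, -3]
*     [-3, 9]
*     [-27]
dup   [-27, -27]
swap  [-27, -27]
over  [-27, -27, -27]
drop  [-27, -27]
drop  [-27]
2     [-27, 2]
/     [-13]

-13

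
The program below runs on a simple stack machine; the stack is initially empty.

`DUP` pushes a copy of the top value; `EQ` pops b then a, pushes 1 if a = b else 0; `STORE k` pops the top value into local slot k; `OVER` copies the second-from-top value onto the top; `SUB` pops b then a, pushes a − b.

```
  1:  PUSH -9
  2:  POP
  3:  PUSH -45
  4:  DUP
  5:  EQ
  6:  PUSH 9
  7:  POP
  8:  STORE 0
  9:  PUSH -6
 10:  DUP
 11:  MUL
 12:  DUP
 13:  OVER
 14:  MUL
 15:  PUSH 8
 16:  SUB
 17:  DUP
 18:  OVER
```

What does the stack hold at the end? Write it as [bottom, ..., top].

[36, 1288, 1288, 1288]

PUSH -9  → -9
POP      → (empty)
PUSH -45 → -45
DUP      → -45 -45
EQ       → 1
PUSH 9   → 1 9
POP      → 1
STORE 0  → (empty)
PUSH -6  → -6
DUP      → -6 -6
MUL      → 36
DUP      → 36 36
OVER     → 36 36 36
MUL      → 36 1296
PUSH 8   → 36 1296 8
SUB      → 36 1288
DUP      → 36 1288 1288
OVER     → 36 1288 1288 1288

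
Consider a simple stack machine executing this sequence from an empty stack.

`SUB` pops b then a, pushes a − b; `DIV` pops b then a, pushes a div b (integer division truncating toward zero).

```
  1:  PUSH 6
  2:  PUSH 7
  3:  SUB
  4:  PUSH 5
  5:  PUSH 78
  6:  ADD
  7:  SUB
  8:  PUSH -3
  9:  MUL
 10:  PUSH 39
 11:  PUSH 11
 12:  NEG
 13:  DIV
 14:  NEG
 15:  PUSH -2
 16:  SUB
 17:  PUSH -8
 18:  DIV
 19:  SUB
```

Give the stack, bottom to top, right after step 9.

[252]

PUSH 6   [6]
PUSH 7   [6, 7]
SUB      [-1]
PUSH 5   [-1, 5]
PUSH 78  [-1, 5, 78]
ADD      [-1, 83]
SUB      [-84]
PUSH -3  [-84, -3]
MUL      [252]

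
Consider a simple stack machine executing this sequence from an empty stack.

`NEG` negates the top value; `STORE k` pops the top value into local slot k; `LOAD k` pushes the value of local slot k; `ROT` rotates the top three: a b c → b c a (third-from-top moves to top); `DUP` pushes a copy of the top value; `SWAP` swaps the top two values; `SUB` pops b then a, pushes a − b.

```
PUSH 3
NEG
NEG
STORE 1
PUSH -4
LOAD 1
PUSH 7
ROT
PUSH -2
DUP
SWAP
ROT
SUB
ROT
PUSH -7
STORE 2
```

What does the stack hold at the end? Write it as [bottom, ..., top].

[3, -2, 2, 7]

PUSH 3  : 3
NEG     : -3
NEG     : 3
STORE 1 : (empty)
PUSH -4 : -4
LOAD 1  : -4 3
PUSH 7  : -4 3 7
ROT     : 3 7 -4
PUSH -2 : 3 7 -4 -2
DUP     : 3 7 -4 -2 -2
SWAP    : 3 7 -4 -2 -2
ROT     : 3 7 -2 -2 -4
SUB     : 3 7 -2 2
ROT     : 3 -2 2 7
PUSH -7 : 3 -2 2 7 -7
STORE 2 : 3 -2 2 7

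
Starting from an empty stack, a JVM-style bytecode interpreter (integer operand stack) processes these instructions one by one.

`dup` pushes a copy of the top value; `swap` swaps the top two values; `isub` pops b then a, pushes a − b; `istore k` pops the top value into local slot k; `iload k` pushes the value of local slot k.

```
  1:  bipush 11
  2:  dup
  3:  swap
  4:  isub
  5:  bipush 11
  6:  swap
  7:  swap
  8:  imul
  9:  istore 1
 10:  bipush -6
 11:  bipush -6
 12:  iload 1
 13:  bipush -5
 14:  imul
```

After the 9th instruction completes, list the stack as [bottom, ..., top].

[]

bipush 11 → 11
dup       → 11 11
swap      → 11 11
isub      → 0
bipush 11 → 0 11
swap      → 11 0
swap      → 0 11
imul      → 0
istore 1  → (empty)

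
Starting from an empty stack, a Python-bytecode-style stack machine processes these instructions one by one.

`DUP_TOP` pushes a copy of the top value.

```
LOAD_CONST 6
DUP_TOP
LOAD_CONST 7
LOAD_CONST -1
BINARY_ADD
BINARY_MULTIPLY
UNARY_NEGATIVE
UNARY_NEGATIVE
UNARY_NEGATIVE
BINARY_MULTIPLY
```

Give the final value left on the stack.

-216

LOAD_CONST 6     [6]
DUP_TOP          [6, 6]
LOAD_CONST 7     [6, 6, 7]
LOAD_CONST -1    [6, 6, 7, -1]
BINARY_ADD       [6, 6, 6]
BINARY_MULTIPLY  [6, 36]
UNARY_NEGATIVE   [6, -36]
UNARY_NEGATIVE   [6, 36]
UNARY_NEGATIVE   [6, -36]
BINARY_MULTIPLY  [-216]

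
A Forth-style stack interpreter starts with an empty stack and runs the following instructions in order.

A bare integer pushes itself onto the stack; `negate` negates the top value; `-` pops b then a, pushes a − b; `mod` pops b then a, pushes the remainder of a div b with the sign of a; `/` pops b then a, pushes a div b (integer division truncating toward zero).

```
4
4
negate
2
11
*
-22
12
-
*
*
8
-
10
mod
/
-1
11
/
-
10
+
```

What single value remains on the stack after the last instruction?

4      -> [4]
4      -> [4, 4]
negate -> [4, -4]
2      -> [4, -4, 2]
11     -> [4, -4, 2, 11]
*      -> [4, -4, 22]
-22    -> [4, -4, 22, -22]
12     -> [4, -4, 22, -22, 12]
-      -> [4, -4, 22, -34]
*      -> [4, -4, -748]
*      -> [4, 2992]
8      -> [4, 2992, 8]
-      -> [4, 2984]
10     -> [4, 2984, 10]
mod    -> [4, 4]
/      -> [1]
-1     -> [1, -1]
11     -> [1, -1, 11]
/      -> [1, 0]
-      -> [1]
10     -> [1, 10]
+      -> [11]

11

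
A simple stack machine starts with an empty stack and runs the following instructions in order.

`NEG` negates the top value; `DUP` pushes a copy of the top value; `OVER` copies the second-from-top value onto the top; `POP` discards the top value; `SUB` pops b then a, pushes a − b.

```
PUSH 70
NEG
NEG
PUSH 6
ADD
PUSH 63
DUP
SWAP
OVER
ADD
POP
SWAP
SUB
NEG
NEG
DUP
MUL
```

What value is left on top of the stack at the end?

PUSH 70  70
NEG      -70
NEG      70
PUSH 6   70 6
ADD      76
PUSH 63  76 63
DUP      76 63 63
SWAP     76 63 63
OVER     76 63 63 63
ADD      76 63 126
POP      76 63
SWAP     63 76
SUB      -13
NEG      13
NEG      -13
DUP      -13 -13
MUL      169

169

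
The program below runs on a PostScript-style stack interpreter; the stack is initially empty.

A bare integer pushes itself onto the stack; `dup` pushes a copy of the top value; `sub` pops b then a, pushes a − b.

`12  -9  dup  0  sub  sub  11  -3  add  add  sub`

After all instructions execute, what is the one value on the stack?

12  -> 12
-9  -> 12 -9
dup -> 12 -9 -9
0   -> 12 -9 -9 0
sub -> 12 -9 -9
sub -> 12 0
11  -> 12 0 11
-3  -> 12 0 11 -3
add -> 12 0 8
add -> 12 8
sub -> 4

4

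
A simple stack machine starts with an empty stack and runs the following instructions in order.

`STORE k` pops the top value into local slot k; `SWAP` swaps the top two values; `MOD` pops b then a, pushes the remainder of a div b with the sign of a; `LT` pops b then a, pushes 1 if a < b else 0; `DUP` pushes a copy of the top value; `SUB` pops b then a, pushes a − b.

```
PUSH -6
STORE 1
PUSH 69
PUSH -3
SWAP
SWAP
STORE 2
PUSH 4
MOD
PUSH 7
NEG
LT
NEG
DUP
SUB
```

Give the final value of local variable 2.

-3

PUSH -6 → [-6]
STORE 1 → []
PUSH 69 → [69]
PUSH -3 → [69, -3]
SWAP    → [-3, 69]
SWAP    → [69, -3]
STORE 2 → [69]
PUSH 4  → [69, 4]
MOD     → [1]
PUSH 7  → [1, 7]
NEG     → [1, -7]
LT      → [0]
NEG     → [0]
DUP     → [0, 0]
SUB     → [0]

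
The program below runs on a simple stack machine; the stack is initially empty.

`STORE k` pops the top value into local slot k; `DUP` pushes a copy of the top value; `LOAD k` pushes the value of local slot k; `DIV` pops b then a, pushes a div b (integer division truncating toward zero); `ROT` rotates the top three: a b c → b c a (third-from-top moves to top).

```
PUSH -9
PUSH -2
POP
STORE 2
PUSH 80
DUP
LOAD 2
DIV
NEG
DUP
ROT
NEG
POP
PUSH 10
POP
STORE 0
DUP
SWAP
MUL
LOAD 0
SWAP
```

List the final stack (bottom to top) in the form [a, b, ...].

[8, 64]

PUSH -9  -9
PUSH -2  -9 -2
POP      -9
STORE 2  (empty)
PUSH 80  80
DUP      80 80
LOAD 2   80 80 -9
DIV      80 -8
NEG      80 8
DUP      80 8 8
ROT      8 8 80
NEG      8 8 -80
POP      8 8
PUSH 10  8 8 10
POP      8 8
STORE 0  8
DUP      8 8
SWAP     8 8
MUL      64
LOAD 0   64 8
SWAP     8 64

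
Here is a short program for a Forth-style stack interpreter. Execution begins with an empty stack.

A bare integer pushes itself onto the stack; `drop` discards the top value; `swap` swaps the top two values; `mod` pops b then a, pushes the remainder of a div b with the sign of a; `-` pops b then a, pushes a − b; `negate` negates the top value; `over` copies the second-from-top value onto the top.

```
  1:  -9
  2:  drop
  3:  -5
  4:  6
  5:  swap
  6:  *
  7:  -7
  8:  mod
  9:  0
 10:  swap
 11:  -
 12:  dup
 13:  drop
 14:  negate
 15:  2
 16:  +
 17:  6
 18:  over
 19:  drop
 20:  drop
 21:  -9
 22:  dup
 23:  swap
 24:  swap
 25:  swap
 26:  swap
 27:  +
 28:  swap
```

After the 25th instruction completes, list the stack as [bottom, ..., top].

[0, -9, -9]

-9     -> -9
drop   -> (empty)
-5     -> -5
6      -> -5 6
swap   -> 6 -5
*      -> -30
-7     -> -30 -7
mod    -> -2
0      -> -2 0
swap   -> 0 -2
-      -> 2
dup    -> 2 2
drop   -> 2
negate -> -2
2      -> -2 2
+      -> 0
6      -> 0 6
over   -> 0 6 0
drop   -> 0 6
drop   -> 0
-9     -> 0 -9
dup    -> 0 -9 -9
swap   -> 0 -9 -9
swap   -> 0 -9 -9
swap   -> 0 -9 -9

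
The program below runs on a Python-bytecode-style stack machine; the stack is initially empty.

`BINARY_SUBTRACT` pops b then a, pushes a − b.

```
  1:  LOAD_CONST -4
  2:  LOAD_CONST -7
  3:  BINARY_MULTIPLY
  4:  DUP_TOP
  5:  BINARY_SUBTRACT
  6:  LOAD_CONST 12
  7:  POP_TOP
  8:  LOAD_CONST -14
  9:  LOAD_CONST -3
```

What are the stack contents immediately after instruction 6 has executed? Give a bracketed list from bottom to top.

[0, 12]

LOAD_CONST -4   -> [-4]
LOAD_CONST -7   -> [-4, -7]
BINARY_MULTIPLY -> [28]
DUP_TOP         -> [28, 28]
BINARY_SUBTRACT -> [0]
LOAD_CONST 12   -> [0, 12]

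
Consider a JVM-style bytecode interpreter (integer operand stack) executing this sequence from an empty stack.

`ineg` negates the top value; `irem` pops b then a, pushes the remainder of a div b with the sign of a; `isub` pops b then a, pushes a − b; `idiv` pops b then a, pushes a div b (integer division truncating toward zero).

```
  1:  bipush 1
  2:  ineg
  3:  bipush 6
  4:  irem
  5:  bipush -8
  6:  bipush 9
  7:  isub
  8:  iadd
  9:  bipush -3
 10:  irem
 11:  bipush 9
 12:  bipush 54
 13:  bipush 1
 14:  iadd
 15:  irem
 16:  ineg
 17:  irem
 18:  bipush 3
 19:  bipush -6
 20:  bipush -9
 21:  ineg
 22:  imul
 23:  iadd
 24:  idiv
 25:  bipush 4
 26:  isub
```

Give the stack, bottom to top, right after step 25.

[0, 4]

bipush 1  : 1
ineg      : -1
bipush 6  : -1 6
irem      : -1
bipush -8 : -1 -8
bipush 9  : -1 -8 9
isub      : -1 -17
iadd      : -18
bipush -3 : -18 -3
irem      : 0
bipush 9  : 0 9
bipush 54 : 0 9 54
bipush 1  : 0 9 54 1
iadd      : 0 9 55
irem      : 0 9
ineg      : 0 -9
irem      : 0
bipush 3  : 0 3
bipush -6 : 0 3 -6
bipush -9 : 0 3 -6 -9
ineg      : 0 3 -6 9
imul      : 0 3 -54
iadd      : 0 -51
idiv      : 0
bipush 4  : 0 4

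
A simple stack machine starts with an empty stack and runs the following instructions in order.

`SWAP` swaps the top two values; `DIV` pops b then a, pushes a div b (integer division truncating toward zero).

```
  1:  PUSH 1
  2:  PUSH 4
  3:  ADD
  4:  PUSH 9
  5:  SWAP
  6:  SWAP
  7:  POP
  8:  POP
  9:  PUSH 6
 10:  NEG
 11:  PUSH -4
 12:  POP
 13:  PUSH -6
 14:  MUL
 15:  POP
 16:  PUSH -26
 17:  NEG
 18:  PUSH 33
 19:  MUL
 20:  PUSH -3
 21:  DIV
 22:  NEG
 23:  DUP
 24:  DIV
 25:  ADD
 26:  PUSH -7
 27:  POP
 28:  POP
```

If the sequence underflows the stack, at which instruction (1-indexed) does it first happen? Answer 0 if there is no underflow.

25

PUSH 1   : [1]
PUSH 4   : [1, 4]
ADD      : [5]
PUSH 9   : [5, 9]
SWAP     : [9, 5]
SWAP     : [5, 9]
POP      : [5]
POP      : []
PUSH 6   : [6]
NEG      : [-6]
PUSH -4  : [-6, -4]
POP      : [-6]
PUSH -6  : [-6, -6]
MUL      : [36]
POP      : []
PUSH -26 : [-26]
NEG      : [26]
PUSH 33  : [26, 33]
MUL      : [858]
PUSH -3  : [858, -3]
DIV      : [-286]
NEG      : [286]
DUP      : [286, 286]
DIV      : [1]
ADD  — needs 2 operands, stack has 1 → underflow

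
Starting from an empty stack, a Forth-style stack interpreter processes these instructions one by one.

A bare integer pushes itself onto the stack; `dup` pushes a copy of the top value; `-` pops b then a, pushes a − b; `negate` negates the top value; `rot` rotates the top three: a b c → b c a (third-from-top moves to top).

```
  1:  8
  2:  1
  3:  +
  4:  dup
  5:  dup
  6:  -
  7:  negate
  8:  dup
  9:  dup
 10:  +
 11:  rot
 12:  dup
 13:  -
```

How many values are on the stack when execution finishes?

8       [8]
1       [8, 1]
+       [9]
dup     [9, 9]
dup     [9, 9, 9]
-       [9, 0]
negate  [9, 0]
dup     [9, 0, 0]
dup     [9, 0, 0, 0]
+       [9, 0, 0]
rot     [0, 0, 9]
dup     [0, 0, 9, 9]
-       [0, 0, 0]

3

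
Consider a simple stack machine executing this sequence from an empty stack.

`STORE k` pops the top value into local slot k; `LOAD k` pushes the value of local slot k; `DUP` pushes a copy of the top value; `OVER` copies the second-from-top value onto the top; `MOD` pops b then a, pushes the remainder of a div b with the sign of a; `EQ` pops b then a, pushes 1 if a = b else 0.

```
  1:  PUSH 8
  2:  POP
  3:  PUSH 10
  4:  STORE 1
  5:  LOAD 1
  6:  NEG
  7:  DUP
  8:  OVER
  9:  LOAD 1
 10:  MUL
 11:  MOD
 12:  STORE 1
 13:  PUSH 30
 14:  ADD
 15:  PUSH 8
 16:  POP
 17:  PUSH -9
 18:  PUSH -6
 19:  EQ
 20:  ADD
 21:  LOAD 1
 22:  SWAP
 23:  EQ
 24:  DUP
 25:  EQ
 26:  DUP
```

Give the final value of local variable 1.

PUSH 8  : [8]
POP     : []
PUSH 10 : [10]
STORE 1 : []
LOAD 1  : [10]
NEG     : [-10]
DUP     : [-10, -10]
OVER    : [-10, -10, -10]
LOAD 1  : [-10, -10, -10, 10]
MUL     : [-10, -10, -100]
MOD     : [-10, -10]
STORE 1 : [-10]
PUSH 30 : [-10, 30]
ADD     : [20]
PUSH 8  : [20, 8]
POP     : [20]
PUSH -9 : [20, -9]
PUSH -6 : [20, -9, -6]
EQ      : [20, 0]
ADD     : [20]
LOAD 1  : [20, -10]
SWAP    : [-10, 20]
EQ      : [0]
DUP     : [0, 0]
EQ      : [1]
DUP     : [1, 1]

-10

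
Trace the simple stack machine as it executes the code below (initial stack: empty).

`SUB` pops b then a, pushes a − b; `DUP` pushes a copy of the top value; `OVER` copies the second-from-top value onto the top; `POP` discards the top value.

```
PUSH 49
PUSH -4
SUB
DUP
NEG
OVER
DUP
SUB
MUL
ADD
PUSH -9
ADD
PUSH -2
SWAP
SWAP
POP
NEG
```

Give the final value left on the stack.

-44

PUSH 49 -> 49
PUSH -4 -> 49 -4
SUB     -> 53
DUP     -> 53 53
NEG     -> 53 -53
OVER    -> 53 -53 53
DUP     -> 53 -53 53 53
SUB     -> 53 -53 0
MUL     -> 53 0
ADD     -> 53
PUSH -9 -> 53 -9
ADD     -> 44
PUSH -2 -> 44 -2
SWAP    -> -2 44
SWAP    -> 44 -2
POP     -> 44
NEG     -> -44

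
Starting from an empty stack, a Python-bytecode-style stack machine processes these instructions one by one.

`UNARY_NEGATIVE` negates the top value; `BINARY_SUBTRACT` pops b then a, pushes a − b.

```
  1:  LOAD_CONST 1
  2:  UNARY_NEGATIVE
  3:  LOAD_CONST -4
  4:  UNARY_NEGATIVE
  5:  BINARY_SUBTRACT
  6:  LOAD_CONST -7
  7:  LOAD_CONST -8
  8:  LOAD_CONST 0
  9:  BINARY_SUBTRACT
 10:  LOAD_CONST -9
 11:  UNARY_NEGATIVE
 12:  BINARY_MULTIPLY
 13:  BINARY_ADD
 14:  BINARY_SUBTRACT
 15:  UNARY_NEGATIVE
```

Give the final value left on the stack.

LOAD_CONST 1    → 1
UNARY_NEGATIVE  → -1
LOAD_CONST -4   → -1 -4
UNARY_NEGATIVE  → -1 4
BINARY_SUBTRACT → -5
LOAD_CONST -7   → -5 -7
LOAD_CONST -8   → -5 -7 -8
LOAD_CONST 0    → -5 -7 -8 0
BINARY_SUBTRACT → -5 -7 -8
LOAD_CONST -9   → -5 -7 -8 -9
UNARY_NEGATIVE  → -5 -7 -8 9
BINARY_MULTIPLY → -5 -7 -72
BINARY_ADD      → -5 -79
BINARY_SUBTRACT → 74
UNARY_NEGATIVE  → -74

-74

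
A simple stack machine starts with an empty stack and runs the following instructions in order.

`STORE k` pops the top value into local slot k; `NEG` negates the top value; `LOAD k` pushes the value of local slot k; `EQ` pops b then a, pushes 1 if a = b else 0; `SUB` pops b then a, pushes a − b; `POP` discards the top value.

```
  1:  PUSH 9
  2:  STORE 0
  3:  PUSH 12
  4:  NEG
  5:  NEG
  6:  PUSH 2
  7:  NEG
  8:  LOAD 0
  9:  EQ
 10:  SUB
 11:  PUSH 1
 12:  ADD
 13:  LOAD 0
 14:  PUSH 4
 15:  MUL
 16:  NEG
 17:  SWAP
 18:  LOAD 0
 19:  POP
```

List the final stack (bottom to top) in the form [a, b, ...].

PUSH 9  -> 9
STORE 0 -> (empty)
PUSH 12 -> 12
NEG     -> -12
NEG     -> 12
PUSH 2  -> 12 2
NEG     -> 12 -2
LOAD 0  -> 12 -2 9
EQ      -> 12 0
SUB     -> 12
PUSH 1  -> 12 1
ADD     -> 13
LOAD 0  -> 13 9
PUSH 4  -> 13 9 4
MUL     -> 13 36
NEG     -> 13 -36
SWAP    -> -36 13
LOAD 0  -> -36 13 9
POP     -> -36 13

[-36, 13]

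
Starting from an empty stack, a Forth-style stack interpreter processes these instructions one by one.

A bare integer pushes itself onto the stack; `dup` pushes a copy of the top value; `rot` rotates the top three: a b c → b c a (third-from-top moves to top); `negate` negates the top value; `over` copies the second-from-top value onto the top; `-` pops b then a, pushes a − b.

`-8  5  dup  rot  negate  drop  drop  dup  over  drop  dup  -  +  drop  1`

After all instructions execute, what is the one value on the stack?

-8     → -8
5      → -8 5
dup    → -8 5 5
rot    → 5 5 -8
negate → 5 5 8
drop   → 5 5
drop   → 5
dup    → 5 5
over   → 5 5 5
drop   → 5 5
dup    → 5 5 5
-      → 5 0
+      → 5
drop   → (empty)
1      → 1

1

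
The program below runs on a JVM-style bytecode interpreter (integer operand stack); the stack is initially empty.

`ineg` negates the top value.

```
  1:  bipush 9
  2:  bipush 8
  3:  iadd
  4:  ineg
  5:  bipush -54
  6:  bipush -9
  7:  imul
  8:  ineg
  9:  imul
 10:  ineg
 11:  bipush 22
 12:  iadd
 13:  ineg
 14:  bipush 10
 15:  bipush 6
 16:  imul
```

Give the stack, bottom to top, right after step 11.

bipush 9   -> 9
bipush 8   -> 9 8
iadd       -> 17
ineg       -> -17
bipush -54 -> -17 -54
bipush -9  -> -17 -54 -9
imul       -> -17 486
ineg       -> -17 -486
imul       -> 8262
ineg       -> -8262
bipush 22  -> -8262 22

[-8262, 22]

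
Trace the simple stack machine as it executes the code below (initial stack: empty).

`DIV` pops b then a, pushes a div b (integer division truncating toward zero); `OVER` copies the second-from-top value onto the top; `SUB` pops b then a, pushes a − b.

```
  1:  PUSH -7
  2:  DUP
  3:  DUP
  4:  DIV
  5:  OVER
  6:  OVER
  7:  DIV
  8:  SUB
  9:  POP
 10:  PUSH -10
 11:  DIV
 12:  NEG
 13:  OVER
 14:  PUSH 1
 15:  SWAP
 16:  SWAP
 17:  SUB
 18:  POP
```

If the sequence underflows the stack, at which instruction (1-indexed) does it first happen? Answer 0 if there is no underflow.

PUSH -7   [-7]
DUP       [-7, -7]
DUP       [-7, -7, -7]
DIV       [-7, 1]
OVER      [-7, 1, -7]
OVER      [-7, 1, -7, 1]
DIV       [-7, 1, -7]
SUB       [-7, 8]
POP       [-7]
PUSH -10  [-7, -10]
DIV       [0]
NEG       [0]
OVER  — needs 2 operands, stack has 1 → underflow

13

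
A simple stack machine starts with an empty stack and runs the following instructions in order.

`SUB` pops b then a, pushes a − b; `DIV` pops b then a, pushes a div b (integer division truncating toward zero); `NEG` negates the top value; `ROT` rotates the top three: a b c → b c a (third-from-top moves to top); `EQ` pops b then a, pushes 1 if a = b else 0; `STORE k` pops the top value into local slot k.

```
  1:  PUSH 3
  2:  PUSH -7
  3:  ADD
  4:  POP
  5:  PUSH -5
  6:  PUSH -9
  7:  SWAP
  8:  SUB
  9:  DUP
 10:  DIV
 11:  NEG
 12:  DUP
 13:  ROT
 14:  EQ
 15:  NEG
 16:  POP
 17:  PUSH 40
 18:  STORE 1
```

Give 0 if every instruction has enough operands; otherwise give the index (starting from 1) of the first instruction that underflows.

PUSH 3  → [3]
PUSH -7 → [3, -7]
ADD     → [-4]
POP     → []
PUSH -5 → [-5]
PUSH -9 → [-5, -9]
SWAP    → [-9, -5]
SUB     → [-4]
DUP     → [-4, -4]
DIV     → [1]
NEG     → [-1]
DUP     → [-1, -1]
ROT  — needs 3 operands, stack has 2 → underflow

13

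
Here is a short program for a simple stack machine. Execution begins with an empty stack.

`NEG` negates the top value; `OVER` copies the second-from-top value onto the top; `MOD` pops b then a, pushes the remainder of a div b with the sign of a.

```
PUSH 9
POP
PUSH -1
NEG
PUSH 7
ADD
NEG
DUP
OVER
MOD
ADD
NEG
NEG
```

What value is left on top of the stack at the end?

-8

PUSH 9  -> 9
POP     -> (empty)
PUSH -1 -> -1
NEG     -> 1
PUSH 7  -> 1 7
ADD     -> 8
NEG     -> -8
DUP     -> -8 -8
OVER    -> -8 -8 -8
MOD     -> -8 0
ADD     -> -8
NEG     -> 8
NEG     -> -8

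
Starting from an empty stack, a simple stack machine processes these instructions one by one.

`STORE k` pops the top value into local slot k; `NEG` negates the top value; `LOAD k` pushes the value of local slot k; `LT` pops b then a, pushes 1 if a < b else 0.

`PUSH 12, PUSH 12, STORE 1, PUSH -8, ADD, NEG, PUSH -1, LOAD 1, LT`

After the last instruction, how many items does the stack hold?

PUSH 12 → [12]
PUSH 12 → [12, 12]
STORE 1 → [12]
PUSH -8 → [12, -8]
ADD     → [4]
NEG     → [-4]
PUSH -1 → [-4, -1]
LOAD 1  → [-4, -1, 12]
LT      → [-4, 1]

2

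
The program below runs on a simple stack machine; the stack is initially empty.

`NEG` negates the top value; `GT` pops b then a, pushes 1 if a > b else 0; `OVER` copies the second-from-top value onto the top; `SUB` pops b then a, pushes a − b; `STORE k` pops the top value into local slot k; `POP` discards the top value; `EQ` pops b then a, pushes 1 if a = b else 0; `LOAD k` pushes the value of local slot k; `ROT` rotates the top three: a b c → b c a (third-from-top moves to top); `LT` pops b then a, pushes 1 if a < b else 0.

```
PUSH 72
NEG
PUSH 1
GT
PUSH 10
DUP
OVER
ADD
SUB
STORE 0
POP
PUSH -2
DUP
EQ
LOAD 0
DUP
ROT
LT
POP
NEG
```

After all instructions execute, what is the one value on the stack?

PUSH 72 : 72
NEG     : -72
PUSH 1  : -72 1
GT      : 0
PUSH 10 : 0 10
DUP     : 0 10 10
OVER    : 0 10 10 10
ADD     : 0 10 20
SUB     : 0 -10
STORE 0 : 0
POP     : (empty)
PUSH -2 : -2
DUP     : -2 -2
EQ      : 1
LOAD 0  : 1 -10
DUP     : 1 -10 -10
ROT     : -10 -10 1
LT      : -10 1
POP     : -10
NEG     : 10

10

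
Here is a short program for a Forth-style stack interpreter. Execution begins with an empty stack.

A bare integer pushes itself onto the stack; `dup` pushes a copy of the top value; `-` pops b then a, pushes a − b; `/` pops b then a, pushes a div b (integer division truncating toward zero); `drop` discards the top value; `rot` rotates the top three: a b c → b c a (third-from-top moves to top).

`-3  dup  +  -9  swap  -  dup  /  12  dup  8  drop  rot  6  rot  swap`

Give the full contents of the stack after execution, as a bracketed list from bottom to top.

[12, 1, 12, 6]

-3   -> [-3]
dup  -> [-3, -3]
+    -> [-6]
-9   -> [-6, -9]
swap -> [-9, -6]
-    -> [-3]
dup  -> [-3, -3]
/    -> [1]
12   -> [1, 12]
dup  -> [1, 12, 12]
8    -> [1, 12, 12, 8]
drop -> [1, 12, 12]
rot  -> [12, 12, 1]
6    -> [12, 12, 1, 6]
rot  -> [12, 1, 6, 12]
swap -> [12, 1, 12, 6]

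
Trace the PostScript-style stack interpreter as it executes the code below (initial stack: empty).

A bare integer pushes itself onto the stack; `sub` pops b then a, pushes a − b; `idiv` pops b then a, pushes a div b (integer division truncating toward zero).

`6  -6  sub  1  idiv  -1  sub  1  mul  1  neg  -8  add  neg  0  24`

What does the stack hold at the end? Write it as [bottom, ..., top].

[13, 9, 0, 24]

6     6
-6    6 -6
sub   12
1     12 1
idiv  12
-1    12 -1
sub   13
1     13 1
mul   13
1     13 1
neg   13 -1
-8    13 -1 -8
add   13 -9
neg   13 9
0     13 9 0
24    13 9 0 24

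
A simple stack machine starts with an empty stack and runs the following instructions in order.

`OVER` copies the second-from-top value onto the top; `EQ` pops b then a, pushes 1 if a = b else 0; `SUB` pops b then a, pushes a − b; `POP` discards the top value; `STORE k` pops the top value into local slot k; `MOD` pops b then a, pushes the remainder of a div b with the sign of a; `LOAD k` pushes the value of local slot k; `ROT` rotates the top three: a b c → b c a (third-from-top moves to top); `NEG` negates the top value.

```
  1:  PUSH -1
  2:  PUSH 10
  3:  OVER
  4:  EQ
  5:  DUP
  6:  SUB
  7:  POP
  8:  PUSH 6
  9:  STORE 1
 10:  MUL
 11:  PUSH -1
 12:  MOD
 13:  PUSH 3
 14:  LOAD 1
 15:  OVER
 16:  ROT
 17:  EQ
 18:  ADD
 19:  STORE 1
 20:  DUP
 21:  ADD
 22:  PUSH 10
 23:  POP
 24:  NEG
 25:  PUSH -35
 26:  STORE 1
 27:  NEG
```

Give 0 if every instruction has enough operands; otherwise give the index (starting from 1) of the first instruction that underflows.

10

PUSH -1  -1
PUSH 10  -1 10
OVER     -1 10 -1
EQ       -1 0
DUP      -1 0 0
SUB      -1 0
POP      -1
PUSH 6   -1 6
STORE 1  -1
MUL  — needs 2 operands, stack has 1 → underflow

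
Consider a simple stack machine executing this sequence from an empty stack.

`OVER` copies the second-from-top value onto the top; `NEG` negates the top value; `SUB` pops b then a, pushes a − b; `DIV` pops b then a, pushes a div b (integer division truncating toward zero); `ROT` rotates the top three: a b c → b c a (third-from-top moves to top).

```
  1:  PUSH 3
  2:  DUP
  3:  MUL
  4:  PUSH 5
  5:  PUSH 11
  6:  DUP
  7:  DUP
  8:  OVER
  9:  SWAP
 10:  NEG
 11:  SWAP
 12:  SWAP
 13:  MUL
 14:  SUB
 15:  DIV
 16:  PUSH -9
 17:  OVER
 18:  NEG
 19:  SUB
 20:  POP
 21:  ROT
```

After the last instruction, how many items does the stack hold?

PUSH 3  -> [3]
DUP     -> [3, 3]
MUL     -> [9]
PUSH 5  -> [9, 5]
PUSH 11 -> [9, 5, 11]
DUP     -> [9, 5, 11, 11]
DUP     -> [9, 5, 11, 11, 11]
OVER    -> [9, 5, 11, 11, 11, 11]
SWAP    -> [9, 5, 11, 11, 11, 11]
NEG     -> [9, 5, 11, 11, 11, -11]
SWAP    -> [9, 5, 11, 11, -11, 11]
SWAP    -> [9, 5, 11, 11, 11, -11]
MUL     -> [9, 5, 11, 11, -121]
SUB     -> [9, 5, 11, 132]
DIV     -> [9, 5, 0]
PUSH -9 -> [9, 5, 0, -9]
OVER    -> [9, 5, 0, -9, 0]
NEG     -> [9, 5, 0, -9, 0]
SUB     -> [9, 5, 0, -9]
POP     -> [9, 5, 0]
ROT     -> [5, 0, 9]

3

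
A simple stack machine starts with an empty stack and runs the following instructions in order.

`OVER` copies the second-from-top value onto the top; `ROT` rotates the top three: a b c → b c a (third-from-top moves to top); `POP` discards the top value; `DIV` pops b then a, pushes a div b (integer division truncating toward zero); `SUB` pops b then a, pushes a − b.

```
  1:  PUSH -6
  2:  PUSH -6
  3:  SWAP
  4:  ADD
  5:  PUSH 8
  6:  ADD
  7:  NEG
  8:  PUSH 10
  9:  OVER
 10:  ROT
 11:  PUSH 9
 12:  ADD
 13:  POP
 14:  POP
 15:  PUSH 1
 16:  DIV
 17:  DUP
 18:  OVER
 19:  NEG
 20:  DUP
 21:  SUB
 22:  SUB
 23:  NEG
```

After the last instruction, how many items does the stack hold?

PUSH -6 : [-6]
PUSH -6 : [-6, -6]
SWAP    : [-6, -6]
ADD     : [-12]
PUSH 8  : [-12, 8]
ADD     : [-4]
NEG     : [4]
PUSH 10 : [4, 10]
OVER    : [4, 10, 4]
ROT     : [10, 4, 4]
PUSH 9  : [10, 4, 4, 9]
ADD     : [10, 4, 13]
POP     : [10, 4]
POP     : [10]
PUSH 1  : [10, 1]
DIV     : [10]
DUP     : [10, 10]
OVER    : [10, 10, 10]
NEG     : [10, 10, -10]
DUP     : [10, 10, -10, -10]
SUB     : [10, 10, 0]
SUB     : [10, 10]
NEG     : [10, -10]

2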